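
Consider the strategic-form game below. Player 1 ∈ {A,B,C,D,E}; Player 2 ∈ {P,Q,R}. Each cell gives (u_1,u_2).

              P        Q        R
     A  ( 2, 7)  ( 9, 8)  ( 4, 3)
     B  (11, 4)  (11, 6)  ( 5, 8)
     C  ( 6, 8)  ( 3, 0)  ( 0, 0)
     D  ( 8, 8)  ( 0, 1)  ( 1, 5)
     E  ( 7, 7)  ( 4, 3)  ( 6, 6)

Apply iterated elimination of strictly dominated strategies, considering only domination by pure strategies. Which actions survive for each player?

IESDS → P1:{B,E} P2:{P,R}

P1 drop A (B beats it: P:11>2 Q:11>9 R:5>4)
P1 drop C (B beats it: P:11>6 Q:11>3 R:5>0)
P1 drop D (B beats it: P:11>8 Q:11>0 R:5>1)
P2 drop Q (R beats it: B:8>6 E:6>3)
P1→{B,E} P2→{P,R}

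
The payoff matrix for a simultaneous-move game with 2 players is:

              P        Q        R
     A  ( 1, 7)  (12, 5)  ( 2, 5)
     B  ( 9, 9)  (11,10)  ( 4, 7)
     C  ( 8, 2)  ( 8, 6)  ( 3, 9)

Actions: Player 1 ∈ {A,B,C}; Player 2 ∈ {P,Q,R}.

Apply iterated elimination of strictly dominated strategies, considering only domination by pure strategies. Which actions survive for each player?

P1 drop C (B beats it: P:9>8 Q:11>8 R:4>3)
P2 drop R (P beats it: A:7>5 B:9>7)
P1→{A,B} P2→{P,Q}

Remaining: P1:{A,B} P2:{P,Q}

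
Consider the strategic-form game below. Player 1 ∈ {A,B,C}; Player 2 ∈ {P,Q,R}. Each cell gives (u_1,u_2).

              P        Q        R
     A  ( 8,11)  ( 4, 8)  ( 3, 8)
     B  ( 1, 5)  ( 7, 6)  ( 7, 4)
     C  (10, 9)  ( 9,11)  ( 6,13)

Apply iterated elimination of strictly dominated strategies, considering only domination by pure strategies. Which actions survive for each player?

IESDS → P1:{B,C} P2:{Q,R}

P1 drop A (C beats it: P:10>8 Q:9>4 R:6>3)
P2 drop P (Q beats it: B:6>5 C:11>9)
P1→{B,C} P2→{Q,R}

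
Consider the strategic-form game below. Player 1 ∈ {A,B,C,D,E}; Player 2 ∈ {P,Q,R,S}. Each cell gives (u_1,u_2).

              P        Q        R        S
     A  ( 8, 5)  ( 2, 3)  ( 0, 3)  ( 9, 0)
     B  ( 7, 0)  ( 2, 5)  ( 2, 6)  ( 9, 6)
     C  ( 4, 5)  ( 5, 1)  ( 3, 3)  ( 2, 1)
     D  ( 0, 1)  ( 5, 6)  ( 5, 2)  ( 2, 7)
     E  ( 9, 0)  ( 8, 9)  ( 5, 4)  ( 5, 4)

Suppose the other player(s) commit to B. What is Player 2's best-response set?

P2 best: {R,S}

u_2(P vs B) = 0
u_2(Q vs B) = 5
u_2(R vs B) = 6
u_2(S vs B) = 6
max payoff 6 at {R,S}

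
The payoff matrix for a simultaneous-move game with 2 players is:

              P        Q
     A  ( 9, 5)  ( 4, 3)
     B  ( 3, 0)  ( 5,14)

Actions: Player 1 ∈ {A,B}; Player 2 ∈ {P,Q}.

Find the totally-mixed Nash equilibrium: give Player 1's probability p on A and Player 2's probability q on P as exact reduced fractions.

P1 indiff ⇒ q·9+(1-q)·4 = q·3+(1-q)·5 ⇒ q(6) = (1-q)(1) ⇒ q = 1/7
P2 indiff ⇒ p·5+(1-p)·0 = p·3+(1-p)·14 ⇒ p(2) = (1-p)(14) ⇒ p = 7/8

P1 mixes 7/8 on A; P2 mixes 1/7 on P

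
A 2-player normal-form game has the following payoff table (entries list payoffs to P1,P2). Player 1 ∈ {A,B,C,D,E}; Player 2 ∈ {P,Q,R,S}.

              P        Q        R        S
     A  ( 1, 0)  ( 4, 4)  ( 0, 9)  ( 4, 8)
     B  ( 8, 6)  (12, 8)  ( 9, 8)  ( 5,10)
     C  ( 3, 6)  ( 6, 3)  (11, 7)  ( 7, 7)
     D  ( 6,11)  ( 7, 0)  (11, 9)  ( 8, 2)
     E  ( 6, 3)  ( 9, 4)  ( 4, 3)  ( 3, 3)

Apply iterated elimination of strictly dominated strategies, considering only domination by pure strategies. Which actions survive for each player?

Remaining: P1:{B,C,D} P2:{P,R,S}

P1 drop A (B beats it: P:8>1 Q:12>4 R:9>0 S:5>4)
P1 drop E (B beats it: P:8>6 Q:12>9 R:9>4 S:5>3)
P2 drop Q (S beats it: B:10>8 C:7>3 D:2>0)
P1→{B,C,D} P2→{P,R,S}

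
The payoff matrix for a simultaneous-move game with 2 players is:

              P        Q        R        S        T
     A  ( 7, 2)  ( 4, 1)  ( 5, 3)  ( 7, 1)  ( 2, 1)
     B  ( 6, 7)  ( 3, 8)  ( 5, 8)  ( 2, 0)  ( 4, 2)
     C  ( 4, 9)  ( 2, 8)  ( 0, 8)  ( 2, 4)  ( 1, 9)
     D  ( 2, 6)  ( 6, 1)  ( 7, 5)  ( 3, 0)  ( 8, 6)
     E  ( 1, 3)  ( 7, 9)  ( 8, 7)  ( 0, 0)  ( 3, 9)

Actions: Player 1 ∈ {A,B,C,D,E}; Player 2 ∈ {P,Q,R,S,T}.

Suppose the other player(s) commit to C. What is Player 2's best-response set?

u_2(P vs C) = 9
u_2(Q vs C) = 8
u_2(R vs C) = 8
u_2(S vs C) = 4
u_2(T vs C) = 9
max payoff 9 at {P,T}

P2 best: {P,T}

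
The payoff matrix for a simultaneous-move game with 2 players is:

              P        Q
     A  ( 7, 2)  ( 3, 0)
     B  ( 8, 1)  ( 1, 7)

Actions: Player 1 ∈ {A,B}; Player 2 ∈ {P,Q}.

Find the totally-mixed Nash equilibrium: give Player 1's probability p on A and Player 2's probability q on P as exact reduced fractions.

(p,q) = (3/4, 2/3)

P1 indiff ⇒ q·7+(1-q)·3 = q·8+(1-q)·1 ⇒ q(-1) = (1-q)(-2) ⇒ q = 2/3
P2 indiff ⇒ p·2+(1-p)·1 = p·0+(1-p)·7 ⇒ p(2) = (1-p)(6) ⇒ p = 3/4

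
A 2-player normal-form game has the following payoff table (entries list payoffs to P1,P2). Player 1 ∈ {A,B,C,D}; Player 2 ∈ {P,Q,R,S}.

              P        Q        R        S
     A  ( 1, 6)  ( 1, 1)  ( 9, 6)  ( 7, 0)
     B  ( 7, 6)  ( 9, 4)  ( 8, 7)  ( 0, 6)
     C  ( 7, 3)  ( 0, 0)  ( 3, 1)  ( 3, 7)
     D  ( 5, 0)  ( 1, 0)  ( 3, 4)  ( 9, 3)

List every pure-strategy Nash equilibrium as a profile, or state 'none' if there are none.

(A,P): not NE [P1→C gives 7>1]
(A,Q): not NE [P1→B gives 9>1; P2→R gives 6>1]
(A,R): NE
(A,S): not NE [P1→D gives 9>7; P2→R gives 6>0]
(B,P): not NE [P2→R gives 7>6]
(B,Q): not NE [P2→R gives 7>4]
(B,R): not NE [P1→A gives 9>8]
(B,S): not NE [P1→D gives 9>0; P2→R gives 7>6]
(C,P): not NE [P2→S gives 7>3]
(C,Q): not NE [P1→B gives 9>0; P2→S gives 7>0]
(C,R): not NE [P1→A gives 9>3; P2→S gives 7>1]
(C,S): not NE [P1→D gives 9>3]
(D,P): not NE [P1→C gives 7>5; P2→R gives 4>0]
(D,Q): not NE [P1→B gives 9>1; P2→R gives 4>0]
(D,R): not NE [P1→A gives 9>3]
(D,S): not NE [P2→R gives 4>3]

NE set: (A,R)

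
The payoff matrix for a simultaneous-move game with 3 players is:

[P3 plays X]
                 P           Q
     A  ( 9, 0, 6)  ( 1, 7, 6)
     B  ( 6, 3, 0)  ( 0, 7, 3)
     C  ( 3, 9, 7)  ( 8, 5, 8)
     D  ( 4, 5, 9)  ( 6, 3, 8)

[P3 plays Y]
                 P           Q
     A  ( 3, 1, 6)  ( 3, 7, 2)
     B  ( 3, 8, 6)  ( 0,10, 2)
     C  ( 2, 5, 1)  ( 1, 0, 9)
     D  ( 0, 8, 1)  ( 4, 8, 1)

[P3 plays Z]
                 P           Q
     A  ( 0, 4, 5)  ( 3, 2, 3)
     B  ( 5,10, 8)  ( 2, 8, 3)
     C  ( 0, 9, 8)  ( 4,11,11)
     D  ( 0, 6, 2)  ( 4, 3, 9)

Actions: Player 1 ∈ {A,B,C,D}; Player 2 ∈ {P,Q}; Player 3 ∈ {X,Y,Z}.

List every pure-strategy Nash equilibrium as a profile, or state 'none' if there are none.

PSNE = {(B,P,Z), (C,Q,Z)}

(A,P,X): not NE [P2→Q gives 7>0]
(A,P,Y): not NE [P2→Q gives 7>1]
(A,P,Z): not NE [P1→B gives 5>0; P3→Y gives 6>5]
(A,Q,X): not NE [P1→C gives 8>1]
(A,Q,Y): not NE [P1→D gives 4>3; P3→X gives 6>2]
(A,Q,Z): not NE [P1→D gives 4>3; P2→P gives 4>2; P3→X gives 6>3]
(B,P,X): not NE [P1→A gives 9>6; P2→Q gives 7>3; P3→Z gives 8>0]
(B,P,Y): not NE [P2→Q gives 10>8; P3→Z gives 8>6]
(B,P,Z): NE
(B,Q,X): not NE [P1→C gives 8>0]
(B,Q,Y): not NE [P1→D gives 4>0; P3→Z gives 3>2]
(B,Q,Z): not NE [P1→D gives 4>2; P2→P gives 10>8]
(C,P,X): not NE [P1→A gives 9>3; P3→Z gives 8>7]
(C,P,Y): not NE [P1→B gives 3>2; P3→Z gives 8>1]
(C,P,Z): not NE [P1→B gives 5>0; P2→Q gives 11>9]
(C,Q,X): not NE [P2→P gives 9>5; P3→Z gives 11>8]
(C,Q,Y): not NE [P1→D gives 4>1; P2→P gives 5>0; P3→Z gives 11>9]
(C,Q,Z): NE
(D,P,X): not NE [P1→A gives 9>4]
(D,P,Y): not NE [P1→B gives 3>0; P3→X gives 9>1]
(D,P,Z): not NE [P1→B gives 5>0; P3→X gives 9>2]
(D,Q,X): not NE [P1→C gives 8>6; P2→P gives 5>3; P3→Z gives 9>8]
(D,Q,Y): not NE [P3→Z gives 9>1]
(D,Q,Z): not NE [P2→P gives 6>3]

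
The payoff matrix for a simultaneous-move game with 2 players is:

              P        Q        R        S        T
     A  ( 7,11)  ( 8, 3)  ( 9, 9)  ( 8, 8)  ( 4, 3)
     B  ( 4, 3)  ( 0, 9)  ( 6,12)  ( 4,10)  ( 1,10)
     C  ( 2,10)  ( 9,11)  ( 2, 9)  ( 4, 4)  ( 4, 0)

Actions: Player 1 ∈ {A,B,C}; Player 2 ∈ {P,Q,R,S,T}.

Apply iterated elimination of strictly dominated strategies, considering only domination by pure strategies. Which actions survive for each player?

P1 drop B (A beats it: P:7>4 Q:8>0 R:9>6 S:8>4 T:4>1)
P2 drop R (P beats it: A:11>9 C:10>9)
P2 drop S (P beats it: A:11>8 C:10>4)
P2 drop T (P beats it: A:11>3 C:10>0)
P1→{A,C} P2→{P,Q}

Remaining: P1:{A,C} P2:{P,Q}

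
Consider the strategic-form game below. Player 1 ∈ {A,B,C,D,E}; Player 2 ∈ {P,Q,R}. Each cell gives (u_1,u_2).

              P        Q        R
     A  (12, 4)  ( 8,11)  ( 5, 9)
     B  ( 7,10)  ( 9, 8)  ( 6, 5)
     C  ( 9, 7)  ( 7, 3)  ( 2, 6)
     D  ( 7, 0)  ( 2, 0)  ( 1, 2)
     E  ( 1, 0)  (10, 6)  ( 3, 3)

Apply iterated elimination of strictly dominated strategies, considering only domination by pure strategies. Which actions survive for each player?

IESDS → P1:{A,B,E} P2:{P,Q}

P1 drop C (A beats it: P:12>9 Q:8>7 R:5>2)
P1 drop D (A beats it: P:12>7 Q:8>2 R:5>1)
P2 drop R (Q beats it: A:11>9 B:8>5 E:6>3)
P1→{A,B,E} P2→{P,Q}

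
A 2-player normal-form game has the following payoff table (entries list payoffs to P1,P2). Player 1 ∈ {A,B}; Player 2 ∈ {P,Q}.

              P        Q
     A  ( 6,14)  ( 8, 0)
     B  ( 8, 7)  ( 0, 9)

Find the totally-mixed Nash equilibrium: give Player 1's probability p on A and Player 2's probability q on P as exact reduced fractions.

P1 mixes 1/8 on A; P2 mixes 4/5 on P

P1 indiff ⇒ q·6+(1-q)·8 = q·8+(1-q)·0 ⇒ q(-2) = (1-q)(-8) ⇒ q = 4/5
P2 indiff ⇒ p·14+(1-p)·7 = p·0+(1-p)·9 ⇒ p(14) = (1-p)(2) ⇒ p = 1/8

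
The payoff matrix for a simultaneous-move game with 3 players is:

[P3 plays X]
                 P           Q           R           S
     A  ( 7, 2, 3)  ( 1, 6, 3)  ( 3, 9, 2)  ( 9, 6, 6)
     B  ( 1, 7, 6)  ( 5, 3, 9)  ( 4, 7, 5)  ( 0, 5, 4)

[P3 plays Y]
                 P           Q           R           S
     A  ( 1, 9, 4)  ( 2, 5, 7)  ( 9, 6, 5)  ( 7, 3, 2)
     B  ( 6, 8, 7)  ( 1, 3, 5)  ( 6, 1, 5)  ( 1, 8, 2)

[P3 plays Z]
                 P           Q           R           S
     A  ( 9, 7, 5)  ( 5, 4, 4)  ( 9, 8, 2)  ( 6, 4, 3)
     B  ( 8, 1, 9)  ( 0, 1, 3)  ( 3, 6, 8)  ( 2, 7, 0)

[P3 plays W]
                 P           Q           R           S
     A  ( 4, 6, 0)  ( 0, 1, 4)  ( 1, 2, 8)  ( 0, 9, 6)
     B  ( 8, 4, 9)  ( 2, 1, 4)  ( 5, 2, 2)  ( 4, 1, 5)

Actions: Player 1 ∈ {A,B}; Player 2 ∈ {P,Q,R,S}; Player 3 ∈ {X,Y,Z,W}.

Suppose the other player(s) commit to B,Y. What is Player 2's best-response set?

u_2(P vs B,Y) = 8
u_2(Q vs B,Y) = 3
u_2(R vs B,Y) = 1
u_2(S vs B,Y) = 8
max payoff 8 at {P,S}

argmax u_2 = {P,S}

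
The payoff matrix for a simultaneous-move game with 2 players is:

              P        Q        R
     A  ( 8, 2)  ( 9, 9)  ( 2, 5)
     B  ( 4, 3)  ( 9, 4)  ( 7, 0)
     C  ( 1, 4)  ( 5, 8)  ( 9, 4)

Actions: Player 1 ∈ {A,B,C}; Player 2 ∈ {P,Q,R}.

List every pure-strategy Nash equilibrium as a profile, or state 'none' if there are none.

NE set: (A,Q), (B,Q)

(A,P): not NE [P2→Q gives 9>2]
(A,Q): NE
(A,R): not NE [P1→C gives 9>2; P2→Q gives 9>5]
(B,P): not NE [P1→A gives 8>4; P2→Q gives 4>3]
(B,Q): NE
(B,R): not NE [P1→C gives 9>7; P2→Q gives 4>0]
(C,P): not NE [P1→A gives 8>1; P2→Q gives 8>4]
(C,Q): not NE [P1→B gives 9>5]
(C,R): not NE [P2→Q gives 8>4]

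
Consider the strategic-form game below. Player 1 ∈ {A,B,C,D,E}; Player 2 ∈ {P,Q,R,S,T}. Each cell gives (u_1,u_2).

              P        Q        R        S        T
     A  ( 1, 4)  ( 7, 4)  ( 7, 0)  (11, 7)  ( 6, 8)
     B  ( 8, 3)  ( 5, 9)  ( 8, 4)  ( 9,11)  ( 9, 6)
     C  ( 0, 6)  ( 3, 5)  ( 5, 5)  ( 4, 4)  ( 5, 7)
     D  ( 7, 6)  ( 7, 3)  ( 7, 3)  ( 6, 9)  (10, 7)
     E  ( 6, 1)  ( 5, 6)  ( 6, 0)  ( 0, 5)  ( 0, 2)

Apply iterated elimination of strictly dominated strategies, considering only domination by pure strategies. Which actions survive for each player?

P1 drop C (A beats it: P:1>0 Q:7>3 R:7>5 S:11>4 T:6>5)
P1 drop E (D beats it: P:7>6 Q:7>5 R:7>6 S:6>0 T:10>0)
P2 drop P (S beats it: A:7>4 B:11>3 D:9>6)
P2 drop Q (S beats it: A:7>4 B:11>9 D:9>3)
P2 drop R (S beats it: A:7>0 B:11>4 D:9>3)
P1→{A,B,D} P2→{S,T}

IESDS → P1:{A,B,D} P2:{S,T}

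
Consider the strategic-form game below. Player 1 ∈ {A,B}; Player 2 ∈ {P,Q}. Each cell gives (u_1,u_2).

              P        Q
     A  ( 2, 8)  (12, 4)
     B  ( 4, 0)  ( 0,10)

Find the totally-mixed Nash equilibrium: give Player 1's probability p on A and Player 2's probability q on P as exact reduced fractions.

P1 mixes 5/7 on A; P2 mixes 6/7 on P

P1 indiff ⇒ q·2+(1-q)·12 = q·4+(1-q)·0 ⇒ q(-2) = (1-q)(-12) ⇒ q = 6/7
P2 indiff ⇒ p·8+(1-p)·0 = p·4+(1-p)·10 ⇒ p(4) = (1-p)(10) ⇒ p = 5/7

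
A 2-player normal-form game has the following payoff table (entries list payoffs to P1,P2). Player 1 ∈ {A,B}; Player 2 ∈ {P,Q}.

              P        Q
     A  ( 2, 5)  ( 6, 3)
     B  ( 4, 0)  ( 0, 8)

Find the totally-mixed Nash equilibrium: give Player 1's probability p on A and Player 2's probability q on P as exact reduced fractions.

P1 indiff ⇒ q·2+(1-q)·6 = q·4+(1-q)·0 ⇒ q(-2) = (1-q)(-6) ⇒ q = 3/4
P2 indiff ⇒ p·5+(1-p)·0 = p·3+(1-p)·8 ⇒ p(2) = (1-p)(8) ⇒ p = 4/5

(p,q) = (4/5, 3/4)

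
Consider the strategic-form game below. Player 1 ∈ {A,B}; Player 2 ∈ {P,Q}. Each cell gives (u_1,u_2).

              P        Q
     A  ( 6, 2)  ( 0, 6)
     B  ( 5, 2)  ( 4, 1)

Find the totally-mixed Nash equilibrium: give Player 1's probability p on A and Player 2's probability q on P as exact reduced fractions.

p=1/5, q=4/5

P1 indiff ⇒ q·6+(1-q)·0 = q·5+(1-q)·4 ⇒ q(1) = (1-q)(4) ⇒ q = 4/5
P2 indiff ⇒ p·2+(1-p)·2 = p·6+(1-p)·1 ⇒ p(-4) = (1-p)(-1) ⇒ p = 1/5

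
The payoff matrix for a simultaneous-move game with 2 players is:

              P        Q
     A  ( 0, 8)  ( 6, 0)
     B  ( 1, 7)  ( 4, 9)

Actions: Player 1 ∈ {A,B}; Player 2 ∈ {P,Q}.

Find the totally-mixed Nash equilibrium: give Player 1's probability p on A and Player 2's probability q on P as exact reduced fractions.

p=1/5, q=2/3

P1 indiff ⇒ q·0+(1-q)·6 = q·1+(1-q)·4 ⇒ q(-1) = (1-q)(-2) ⇒ q = 2/3
P2 indiff ⇒ p·8+(1-p)·7 = p·0+(1-p)·9 ⇒ p(8) = (1-p)(2) ⇒ p = 1/5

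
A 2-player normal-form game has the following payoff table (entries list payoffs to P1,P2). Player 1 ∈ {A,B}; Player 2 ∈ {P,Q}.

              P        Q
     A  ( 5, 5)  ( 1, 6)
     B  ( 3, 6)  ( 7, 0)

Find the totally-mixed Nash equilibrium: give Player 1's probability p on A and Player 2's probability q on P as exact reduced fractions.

P1 indiff ⇒ q·5+(1-q)·1 = q·3+(1-q)·7 ⇒ q(2) = (1-q)(6) ⇒ q = 3/4
P2 indiff ⇒ p·5+(1-p)·6 = p·6+(1-p)·0 ⇒ p(-1) = (1-p)(-6) ⇒ p = 6/7

(p,q) = (6/7, 3/4)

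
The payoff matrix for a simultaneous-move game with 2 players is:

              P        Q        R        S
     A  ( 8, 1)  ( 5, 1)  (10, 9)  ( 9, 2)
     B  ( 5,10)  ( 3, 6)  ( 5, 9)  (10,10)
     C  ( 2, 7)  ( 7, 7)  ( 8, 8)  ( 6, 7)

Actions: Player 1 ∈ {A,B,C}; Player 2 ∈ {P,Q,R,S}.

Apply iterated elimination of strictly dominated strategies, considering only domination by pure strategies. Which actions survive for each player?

P2 drop Q (R beats it: A:9>1 B:9>6 C:8>7)
P1 drop C (A beats it: P:8>2 R:10>8 S:9>6)
P1→{A,B} P2→{P,R,S}

Remaining: P1:{A,B} P2:{P,R,S}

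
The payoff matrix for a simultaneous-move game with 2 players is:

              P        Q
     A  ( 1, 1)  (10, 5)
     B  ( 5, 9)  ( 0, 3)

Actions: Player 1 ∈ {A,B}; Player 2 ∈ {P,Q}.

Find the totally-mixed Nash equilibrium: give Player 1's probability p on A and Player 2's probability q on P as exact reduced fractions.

P1 indiff ⇒ q·1+(1-q)·10 = q·5+(1-q)·0 ⇒ q(-4) = (1-q)(-10) ⇒ q = 5/7
P2 indiff ⇒ p·1+(1-p)·9 = p·5+(1-p)·3 ⇒ p(-4) = (1-p)(-6) ⇒ p = 3/5

p=3/5, q=5/7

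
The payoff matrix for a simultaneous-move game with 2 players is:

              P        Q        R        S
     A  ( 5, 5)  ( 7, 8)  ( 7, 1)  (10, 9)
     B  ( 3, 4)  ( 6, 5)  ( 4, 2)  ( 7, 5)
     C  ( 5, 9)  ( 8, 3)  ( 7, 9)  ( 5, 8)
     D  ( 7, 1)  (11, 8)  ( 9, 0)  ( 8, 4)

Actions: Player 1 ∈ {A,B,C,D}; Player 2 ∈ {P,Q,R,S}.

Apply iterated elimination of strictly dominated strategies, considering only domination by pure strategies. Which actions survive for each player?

Survivors P1:{A,D} P2:{Q,S}

P1 drop B (A beats it: P:5>3 Q:7>6 R:7>4 S:10>7)
P1 drop C (D beats it: P:7>5 Q:11>8 R:9>7 S:8>5)
P2 drop P (Q beats it: A:8>5 D:8>1)
P2 drop R (Q beats it: A:8>1 D:8>0)
P1→{A,D} P2→{Q,S}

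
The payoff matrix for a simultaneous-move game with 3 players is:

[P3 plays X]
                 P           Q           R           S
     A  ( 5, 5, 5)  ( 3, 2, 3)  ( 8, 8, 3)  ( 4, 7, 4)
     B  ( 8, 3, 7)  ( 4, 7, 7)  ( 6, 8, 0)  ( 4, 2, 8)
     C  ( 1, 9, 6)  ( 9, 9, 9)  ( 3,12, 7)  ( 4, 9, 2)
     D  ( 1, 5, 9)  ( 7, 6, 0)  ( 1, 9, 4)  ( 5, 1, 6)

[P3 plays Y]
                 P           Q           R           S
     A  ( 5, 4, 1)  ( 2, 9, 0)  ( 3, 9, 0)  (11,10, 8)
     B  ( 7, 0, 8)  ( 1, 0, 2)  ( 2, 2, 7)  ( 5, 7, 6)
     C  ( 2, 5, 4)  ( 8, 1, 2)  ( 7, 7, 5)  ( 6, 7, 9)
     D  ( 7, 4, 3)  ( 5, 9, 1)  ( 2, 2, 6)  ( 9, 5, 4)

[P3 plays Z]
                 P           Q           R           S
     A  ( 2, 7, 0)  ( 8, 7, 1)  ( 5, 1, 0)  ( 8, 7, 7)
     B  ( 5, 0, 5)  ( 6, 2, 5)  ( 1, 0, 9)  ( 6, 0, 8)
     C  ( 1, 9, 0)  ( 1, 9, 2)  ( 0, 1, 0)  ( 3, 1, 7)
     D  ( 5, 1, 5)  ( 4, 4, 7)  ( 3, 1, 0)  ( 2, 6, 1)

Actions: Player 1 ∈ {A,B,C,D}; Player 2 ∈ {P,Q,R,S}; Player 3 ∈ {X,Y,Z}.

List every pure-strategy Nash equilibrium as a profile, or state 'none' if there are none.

(A,P,X): not NE [P1→B gives 8>5; P2→R gives 8>5]
(A,P,Y): not NE [P1→D gives 7>5; P2→S gives 10>4; P3→X gives 5>1]
(A,P,Z): not NE [P1→D gives 5>2; P3→X gives 5>0]
(A,Q,X): not NE [P1→C gives 9>3; P2→R gives 8>2]
(A,Q,Y): not NE [P1→C gives 8>2; P2→S gives 10>9; P3→X gives 3>0]
(A,Q,Z): not NE [P3→X gives 3>1]
(A,R,X): NE
(A,R,Y): not NE [P1→C gives 7>3; P2→S gives 10>9; P3→X gives 3>0]
(A,R,Z): not NE [P2→S gives 7>1; P3→X gives 3>0]
(A,S,X): not NE [P1→D gives 5>4; P2→R gives 8>7; P3→Y gives 8>4]
(A,S,Y): NE
(A,S,Z): not NE [P3→Y gives 8>7]
(B,P,X): not NE [P2→R gives 8>3; P3→Y gives 8>7]
(B,P,Y): not NE [P2→S gives 7>0]
(B,P,Z): not NE [P2→Q gives 2>0; P3→Y gives 8>5]
(B,Q,X): not NE [P1→C gives 9>4; P2→R gives 8>7]
(B,Q,Y): not NE [P1→C gives 8>1; P2→S gives 7>0; P3→X gives 7>2]
(B,Q,Z): not NE [P1→A gives 8>6; P3→X gives 7>5]
(B,R,X): not NE [P1→A gives 8>6; P3→Z gives 9>0]
(B,R,Y): not NE [P1→C gives 7>2; P2→S gives 7>2; P3→Z gives 9>7]
(B,R,Z): not NE [P1→A gives 5>1; P2→Q gives 2>0]
(B,S,X): not NE [P1→D gives 5>4; P2→R gives 8>2]
(B,S,Y): not NE [P1→A gives 11>5; P3→Z gives 8>6]
(B,S,Z): not NE [P1→A gives 8>6; P2→Q gives 2>0]
(C,P,X): not NE [P1→B gives 8>1; P2→R gives 12>9]
(C,P,Y): not NE [P1→D gives 7>2; P2→S gives 7>5; P3→X gives 6>4]
(C,P,Z): not NE [P1→D gives 5>1; P3→X gives 6>0]
(C,Q,X): not NE [P2→R gives 12>9]
(C,Q,Y): not NE [P2→S gives 7>1; P3→X gives 9>2]
(C,Q,Z): not NE [P1→A gives 8>1; P3→X gives 9>2]
(C,R,X): not NE [P1→A gives 8>3]
(C,R,Y): not NE [P3→X gives 7>5]
(C,R,Z): not NE [P1→A gives 5>0; P2→Q gives 9>1; P3→X gives 7>0]
(C,S,X): not NE [P1→D gives 5>4; P2→R gives 12>9; P3→Y gives 9>2]
(C,S,Y): not NE [P1→A gives 11>6]
(C,S,Z): not NE [P1→A gives 8>3; P2→Q gives 9>1; P3→Y gives 9>7]
(D,P,X): not NE [P1→B gives 8>1; P2→R gives 9>5]
(D,P,Y): not NE [P2→Q gives 9>4; P3→X gives 9>3]
(D,P,Z): not NE [P2→S gives 6>1; P3→X gives 9>5]
(D,Q,X): not NE [P1→C gives 9>7; P2→R gives 9>6; P3→Z gives 7>0]
(D,Q,Y): not NE [P1→C gives 8>5; P3→Z gives 7>1]
(D,Q,Z): not NE [P1→A gives 8>4; P2→S gives 6>4]
(D,R,X): not NE [P1→A gives 8>1; P3→Y gives 6>4]
(D,R,Y): not NE [P1→C gives 7>2; P2→Q gives 9>2]
(D,R,Z): not NE [P1→A gives 5>3; P2→S gives 6>1; P3→Y gives 6>0]
(D,S,X): not NE [P2→R gives 9>1]
(D,S,Y): not NE [P1→A gives 11>9; P2→Q gives 9>5; P3→X gives 6>4]
(D,S,Z): not NE [P1→A gives 8>2; P3→X gives 6>1]

NE set: (A,R,X), (A,S,Y)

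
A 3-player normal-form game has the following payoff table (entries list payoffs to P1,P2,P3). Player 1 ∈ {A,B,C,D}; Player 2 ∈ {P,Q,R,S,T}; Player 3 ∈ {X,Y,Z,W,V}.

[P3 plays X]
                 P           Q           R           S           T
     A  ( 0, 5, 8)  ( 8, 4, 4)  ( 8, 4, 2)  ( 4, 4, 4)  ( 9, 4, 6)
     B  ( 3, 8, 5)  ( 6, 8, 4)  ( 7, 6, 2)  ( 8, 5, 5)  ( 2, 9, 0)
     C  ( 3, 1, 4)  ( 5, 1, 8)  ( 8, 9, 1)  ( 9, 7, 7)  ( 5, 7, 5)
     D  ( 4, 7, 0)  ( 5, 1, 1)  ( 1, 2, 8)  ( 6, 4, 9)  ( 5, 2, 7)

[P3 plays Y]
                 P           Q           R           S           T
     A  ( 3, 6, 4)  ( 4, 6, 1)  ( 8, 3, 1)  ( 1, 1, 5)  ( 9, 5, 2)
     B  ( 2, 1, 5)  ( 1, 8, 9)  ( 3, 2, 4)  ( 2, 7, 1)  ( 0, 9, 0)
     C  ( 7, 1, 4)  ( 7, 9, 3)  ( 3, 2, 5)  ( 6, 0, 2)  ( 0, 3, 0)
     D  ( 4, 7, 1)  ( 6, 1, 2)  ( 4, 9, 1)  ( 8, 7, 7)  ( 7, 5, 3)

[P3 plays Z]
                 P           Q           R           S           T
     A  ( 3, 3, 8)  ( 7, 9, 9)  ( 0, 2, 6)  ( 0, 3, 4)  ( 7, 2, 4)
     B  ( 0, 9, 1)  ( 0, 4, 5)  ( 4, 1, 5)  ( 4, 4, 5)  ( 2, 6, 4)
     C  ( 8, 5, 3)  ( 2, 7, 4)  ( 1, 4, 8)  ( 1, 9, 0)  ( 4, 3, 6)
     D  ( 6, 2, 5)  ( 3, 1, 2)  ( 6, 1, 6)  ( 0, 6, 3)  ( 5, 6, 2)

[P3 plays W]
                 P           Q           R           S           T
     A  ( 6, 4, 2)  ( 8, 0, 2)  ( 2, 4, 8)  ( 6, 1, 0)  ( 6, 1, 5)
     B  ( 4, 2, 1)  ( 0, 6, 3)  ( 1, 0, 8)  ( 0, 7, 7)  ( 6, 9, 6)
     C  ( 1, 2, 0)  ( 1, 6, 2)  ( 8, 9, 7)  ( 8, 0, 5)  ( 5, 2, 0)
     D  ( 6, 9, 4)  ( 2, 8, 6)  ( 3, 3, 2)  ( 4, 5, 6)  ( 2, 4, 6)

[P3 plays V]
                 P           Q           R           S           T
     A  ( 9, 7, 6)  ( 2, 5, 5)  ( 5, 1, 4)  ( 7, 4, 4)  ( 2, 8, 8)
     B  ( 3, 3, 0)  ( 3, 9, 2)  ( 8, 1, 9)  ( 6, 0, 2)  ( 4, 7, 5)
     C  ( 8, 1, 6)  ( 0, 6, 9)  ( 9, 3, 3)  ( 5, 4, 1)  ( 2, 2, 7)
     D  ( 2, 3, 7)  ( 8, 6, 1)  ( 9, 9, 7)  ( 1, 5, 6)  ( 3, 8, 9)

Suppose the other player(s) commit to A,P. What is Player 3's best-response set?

argmax u_3 = {X,Z}

u_3(X vs A,P) = 8
u_3(Y vs A,P) = 4
u_3(Z vs A,P) = 8
u_3(W vs A,P) = 2
u_3(V vs A,P) = 6
max payoff 8 at {X,Z}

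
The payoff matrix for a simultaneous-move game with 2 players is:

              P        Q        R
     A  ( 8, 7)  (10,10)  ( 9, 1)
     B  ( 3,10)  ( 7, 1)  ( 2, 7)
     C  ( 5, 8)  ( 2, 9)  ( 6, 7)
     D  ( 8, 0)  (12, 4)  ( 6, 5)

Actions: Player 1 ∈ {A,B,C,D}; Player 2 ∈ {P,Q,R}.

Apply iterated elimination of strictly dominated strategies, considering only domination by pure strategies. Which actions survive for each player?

IESDS → P1:{A,D} P2:{Q,R}

P1 drop B (A beats it: P:8>3 Q:10>7 R:9>2)
P1 drop C (A beats it: P:8>5 Q:10>2 R:9>6)
P2 drop P (Q beats it: A:10>7 D:4>0)
P1→{A,D} P2→{Q,R}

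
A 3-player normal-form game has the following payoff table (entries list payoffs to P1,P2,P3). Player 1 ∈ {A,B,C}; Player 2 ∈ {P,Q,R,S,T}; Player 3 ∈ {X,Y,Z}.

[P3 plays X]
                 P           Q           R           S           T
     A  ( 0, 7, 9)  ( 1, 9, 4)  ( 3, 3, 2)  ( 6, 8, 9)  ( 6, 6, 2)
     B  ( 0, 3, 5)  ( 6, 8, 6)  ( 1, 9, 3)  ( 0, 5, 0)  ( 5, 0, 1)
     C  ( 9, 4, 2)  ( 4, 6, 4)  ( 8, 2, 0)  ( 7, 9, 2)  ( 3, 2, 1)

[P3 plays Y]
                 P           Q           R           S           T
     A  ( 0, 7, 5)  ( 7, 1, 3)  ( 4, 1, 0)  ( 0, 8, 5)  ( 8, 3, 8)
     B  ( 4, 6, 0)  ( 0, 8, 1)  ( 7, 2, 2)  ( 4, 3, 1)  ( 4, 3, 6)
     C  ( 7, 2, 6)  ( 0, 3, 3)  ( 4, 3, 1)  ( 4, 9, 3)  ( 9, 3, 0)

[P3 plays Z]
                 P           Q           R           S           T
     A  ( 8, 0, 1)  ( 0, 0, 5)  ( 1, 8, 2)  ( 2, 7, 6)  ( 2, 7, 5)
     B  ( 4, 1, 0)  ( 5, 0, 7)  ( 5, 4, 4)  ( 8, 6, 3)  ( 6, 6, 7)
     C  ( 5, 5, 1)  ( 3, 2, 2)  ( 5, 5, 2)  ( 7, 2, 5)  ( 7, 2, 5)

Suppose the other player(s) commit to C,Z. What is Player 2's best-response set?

BR_2 = {P,R}

u_2(P vs C,Z) = 5
u_2(Q vs C,Z) = 2
u_2(R vs C,Z) = 5
u_2(S vs C,Z) = 2
u_2(T vs C,Z) = 2
max payoff 5 at {P,R}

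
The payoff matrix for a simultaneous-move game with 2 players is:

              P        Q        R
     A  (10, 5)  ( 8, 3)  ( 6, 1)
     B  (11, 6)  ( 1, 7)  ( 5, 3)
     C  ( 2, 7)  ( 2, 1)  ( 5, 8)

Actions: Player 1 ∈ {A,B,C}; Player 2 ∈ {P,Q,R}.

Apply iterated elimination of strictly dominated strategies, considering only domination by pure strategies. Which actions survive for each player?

P1 drop C (A beats it: P:10>2 Q:8>2 R:6>5)
P2 drop R (P beats it: A:5>1 B:6>3)
P1→{A,B} P2→{P,Q}

IESDS → P1:{A,B} P2:{P,Q}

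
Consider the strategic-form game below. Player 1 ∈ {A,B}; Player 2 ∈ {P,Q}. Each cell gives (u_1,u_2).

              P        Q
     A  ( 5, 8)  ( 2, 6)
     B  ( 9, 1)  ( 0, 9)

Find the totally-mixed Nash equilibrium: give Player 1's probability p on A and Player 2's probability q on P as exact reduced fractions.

P1 mixes 4/5 on A; P2 mixes 1/3 on P

P1 indiff ⇒ q·5+(1-q)·2 = q·9+(1-q)·0 ⇒ q(-4) = (1-q)(-2) ⇒ q = 1/3
P2 indiff ⇒ p·8+(1-p)·1 = p·6+(1-p)·9 ⇒ p(2) = (1-p)(8) ⇒ p = 4/5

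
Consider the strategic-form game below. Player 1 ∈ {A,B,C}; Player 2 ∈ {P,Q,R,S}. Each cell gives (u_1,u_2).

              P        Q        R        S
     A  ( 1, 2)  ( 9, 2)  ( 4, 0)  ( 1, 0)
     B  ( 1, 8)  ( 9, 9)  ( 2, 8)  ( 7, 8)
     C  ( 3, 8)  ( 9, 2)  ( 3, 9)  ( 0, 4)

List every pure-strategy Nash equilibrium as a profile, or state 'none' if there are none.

(A,P): not NE [P1→C gives 3>1]
(A,Q): NE
(A,R): not NE [P2→Q gives 2>0]
(A,S): not NE [P1→B gives 7>1; P2→Q gives 2>0]
(B,P): not NE [P1→C gives 3>1; P2→Q gives 9>8]
(B,Q): NE
(B,R): not NE [P1→A gives 4>2; P2→Q gives 9>8]
(B,S): not NE [P2→Q gives 9>8]
(C,P): not NE [P2→R gives 9>8]
(C,Q): not NE [P2→R gives 9>2]
(C,R): not NE [P1→A gives 4>3]
(C,S): not NE [P1→B gives 7>0; P2→R gives 9>4]

NE set: (A,Q), (B,Q)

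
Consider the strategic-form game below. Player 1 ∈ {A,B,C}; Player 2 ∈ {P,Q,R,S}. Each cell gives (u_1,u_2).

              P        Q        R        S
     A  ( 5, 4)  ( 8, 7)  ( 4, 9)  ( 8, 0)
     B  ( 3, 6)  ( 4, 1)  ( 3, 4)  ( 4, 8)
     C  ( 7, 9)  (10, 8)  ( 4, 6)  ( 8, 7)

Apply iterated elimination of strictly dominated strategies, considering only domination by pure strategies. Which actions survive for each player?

P1 drop B (A beats it: P:5>3 Q:8>4 R:4>3 S:8>4)
P2 drop S (P beats it: A:4>0 C:9>7)
P1→{A,C} P2→{P,Q,R}

Survivors P1:{A,C} P2:{P,Q,R}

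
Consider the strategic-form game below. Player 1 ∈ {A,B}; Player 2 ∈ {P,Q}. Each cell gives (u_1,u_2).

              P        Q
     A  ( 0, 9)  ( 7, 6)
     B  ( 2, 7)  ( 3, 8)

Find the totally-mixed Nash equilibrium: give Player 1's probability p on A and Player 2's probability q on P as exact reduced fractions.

P1 mixes 1/4 on A; P2 mixes 2/3 on P

P1 indiff ⇒ q·0+(1-q)·7 = q·2+(1-q)·3 ⇒ q(-2) = (1-q)(-4) ⇒ q = 2/3
P2 indiff ⇒ p·9+(1-p)·7 = p·6+(1-p)·8 ⇒ p(3) = (1-p)(1) ⇒ p = 1/4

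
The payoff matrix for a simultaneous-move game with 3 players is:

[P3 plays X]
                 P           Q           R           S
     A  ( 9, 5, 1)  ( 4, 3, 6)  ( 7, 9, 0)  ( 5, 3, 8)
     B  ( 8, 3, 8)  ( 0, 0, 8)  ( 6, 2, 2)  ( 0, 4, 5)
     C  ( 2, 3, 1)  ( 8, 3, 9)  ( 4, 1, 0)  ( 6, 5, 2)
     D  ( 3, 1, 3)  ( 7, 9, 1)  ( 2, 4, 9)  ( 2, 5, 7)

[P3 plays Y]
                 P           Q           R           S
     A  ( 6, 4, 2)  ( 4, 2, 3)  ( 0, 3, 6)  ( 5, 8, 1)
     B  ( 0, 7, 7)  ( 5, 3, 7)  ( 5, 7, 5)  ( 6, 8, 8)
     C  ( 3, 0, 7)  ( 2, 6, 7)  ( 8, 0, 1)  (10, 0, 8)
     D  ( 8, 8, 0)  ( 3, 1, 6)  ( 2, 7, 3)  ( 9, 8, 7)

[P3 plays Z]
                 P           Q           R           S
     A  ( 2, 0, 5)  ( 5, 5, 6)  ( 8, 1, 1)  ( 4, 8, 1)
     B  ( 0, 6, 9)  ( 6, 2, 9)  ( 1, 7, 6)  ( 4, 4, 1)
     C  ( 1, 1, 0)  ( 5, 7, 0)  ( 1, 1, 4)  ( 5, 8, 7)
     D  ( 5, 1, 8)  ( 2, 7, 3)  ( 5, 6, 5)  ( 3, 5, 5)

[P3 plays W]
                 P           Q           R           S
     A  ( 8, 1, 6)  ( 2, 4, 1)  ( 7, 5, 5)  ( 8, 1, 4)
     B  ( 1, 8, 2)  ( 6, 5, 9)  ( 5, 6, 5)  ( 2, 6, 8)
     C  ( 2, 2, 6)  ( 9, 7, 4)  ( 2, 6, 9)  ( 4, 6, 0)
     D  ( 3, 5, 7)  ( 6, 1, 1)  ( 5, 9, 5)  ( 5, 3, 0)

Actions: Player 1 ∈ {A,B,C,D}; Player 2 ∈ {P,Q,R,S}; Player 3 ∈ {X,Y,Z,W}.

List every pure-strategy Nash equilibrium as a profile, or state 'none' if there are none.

(A,P,X): not NE [P2→R gives 9>5; P3→W gives 6>1]
(A,P,Y): not NE [P1→D gives 8>6; P2→S gives 8>4; P3→W gives 6>2]
(A,P,Z): not NE [P1→D gives 5>2; P2→S gives 8>0; P3→W gives 6>5]
(A,P,W): not NE [P2→R gives 5>1]
(A,Q,X): not NE [P1→C gives 8>4; P2→R gives 9>3]
(A,Q,Y): not NE [P1→B gives 5>4; P2→S gives 8>2; P3→Z gives 6>3]
(A,Q,Z): not NE [P1→B gives 6>5; P2→S gives 8>5]
(A,Q,W): not NE [P1→C gives 9>2; P2→R gives 5>4; P3→Z gives 6>1]
(A,R,X): not NE [P3→Y gives 6>0]
(A,R,Y): not NE [P1→C gives 8>0; P2→S gives 8>3]
(A,R,Z): not NE [P2→S gives 8>1; P3→Y gives 6>1]
(A,R,W): not NE [P3→Y gives 6>5]
(A,S,X): not NE [P1→C gives 6>5; P2→R gives 9>3]
(A,S,Y): not NE [P1→C gives 10>5; P3→X gives 8>1]
(A,S,Z): not NE [P1→C gives 5>4; P3→X gives 8>1]
(A,S,W): not NE [P2→R gives 5>1; P3→X gives 8>4]
(B,P,X): not NE [P1→A gives 9>8; P2→S gives 4>3; P3→Z gives 9>8]
(B,P,Y): not NE [P1→D gives 8>0; P2→S gives 8>7; P3→Z gives 9>7]
(B,P,Z): not NE [P1→D gives 5>0; P2→R gives 7>6]
(B,P,W): not NE [P1→A gives 8>1; P3→Z gives 9>2]
(B,Q,X): not NE [P1→C gives 8>0; P2→S gives 4>0; P3→W gives 9>8]
(B,Q,Y): not NE [P2→S gives 8>3; P3→W gives 9>7]
(B,Q,Z): not NE [P2→R gives 7>2]
(B,Q,W): not NE [P1→C gives 9>6; P2→P gives 8>5]
(B,R,X): not NE [P1→A gives 7>6; P2→S gives 4>2; P3→Z gives 6>2]
(B,R,Y): not NE [P1→C gives 8>5; P2→S gives 8>7; P3→Z gives 6>5]
(B,R,Z): not NE [P1→A gives 8>1]
(B,R,W): not NE [P1→A gives 7>5; P2→P gives 8>6; P3→Z gives 6>5]
(B,S,X): not NE [P1→C gives 6>0; P3→W gives 8>5]
(B,S,Y): not NE [P1→C gives 10>6]
(B,S,Z): not NE [P1→C gives 5>4; P2→R gives 7>4; P3→W gives 8>1]
(B,S,W): not NE [P1→A gives 8>2; P2→P gives 8>6]
(C,P,X): not NE [P1→A gives 9>2; P2→S gives 5>3; P3→Y gives 7>1]
(C,P,Y): not NE [P1→D gives 8>3; P2→Q gives 6>0]
(C,P,Z): not NE [P1→D gives 5>1; P2→S gives 8>1; P3→Y gives 7>0]
(C,P,W): not NE [P1→A gives 8>2; P2→Q gives 7>2; P3→Y gives 7>6]
(C,Q,X): not NE [P2→S gives 5>3]
(C,Q,Y): not NE [P1→B gives 5>2; P3→X gives 9>7]
(C,Q,Z): not NE [P1→B gives 6>5; P2→S gives 8>7; P3→X gives 9>0]
(C,Q,W): not NE [P3→X gives 9>4]
(C,R,X): not NE [P1→A gives 7>4; P2→S gives 5>1; P3→W gives 9>0]
(C,R,Y): not NE [P2→Q gives 6>0; P3→W gives 9>1]
(C,R,Z): not NE [P1→A gives 8>1; P2→S gives 8>1; P3→W gives 9>4]
(C,R,W): not NE [P1→A gives 7>2; P2→Q gives 7>6]
(C,S,X): not NE [P3→Y gives 8>2]
(C,S,Y): not NE [P2→Q gives 6>0]
(C,S,Z): not NE [P3→Y gives 8>7]
(C,S,W): not NE [P1→A gives 8>4; P2→Q gives 7>6; P3→Y gives 8>0]
(D,P,X): not NE [P1→A gives 9>3; P2→Q gives 9>1; P3→Z gives 8>3]
(D,P,Y): not NE [P3→Z gives 8>0]
(D,P,Z): not NE [P2→Q gives 7>1]
(D,P,W): not NE [P1→A gives 8>3; P2→R gives 9>5; P3→Z gives 8>7]
(D,Q,X): not NE [P1→C gives 8>7; P3→Y gives 6>1]
(D,Q,Y): not NE [P1→B gives 5>3; P2→S gives 8>1]
(D,Q,Z): not NE [P1→B gives 6>2; P3→Y gives 6>3]
(D,Q,W): not NE [P1→C gives 9>6; P2→R gives 9>1; P3→Y gives 6>1]
(D,R,X): not NE [P1→A gives 7>2; P2→Q gives 9>4]
(D,R,Y): not NE [P1→C gives 8>2; P2→S gives 8>7; P3→X gives 9>3]
(D,R,Z): not NE [P1→A gives 8>5; P2→Q gives 7>6; P3→X gives 9>5]
(D,R,W): not NE [P1→A gives 7>5; P3→X gives 9>5]
(D,S,X): not NE [P1→C gives 6>2; P2→Q gives 9>5]
(D,S,Y): not NE [P1→C gives 10>9]
(D,S,Z): not NE [P1→C gives 5>3; P2→Q gives 7>5; P3→Y gives 7>5]
(D,S,W): not NE [P1→A gives 8>5; P2→R gives 9>3; P3→Y gives 7>0]

PSNE: ∅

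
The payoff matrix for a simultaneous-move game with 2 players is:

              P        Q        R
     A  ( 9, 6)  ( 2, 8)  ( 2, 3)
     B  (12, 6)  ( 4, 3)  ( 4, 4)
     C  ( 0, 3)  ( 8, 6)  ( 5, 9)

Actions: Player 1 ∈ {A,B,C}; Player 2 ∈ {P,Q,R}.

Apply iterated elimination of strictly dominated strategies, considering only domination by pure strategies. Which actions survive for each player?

P1 drop A (B beats it: P:12>9 Q:4>2 R:4>2)
P2 drop Q (R beats it: B:4>3 C:9>6)
P1→{B,C} P2→{P,R}

IESDS → P1:{B,C} P2:{P,R}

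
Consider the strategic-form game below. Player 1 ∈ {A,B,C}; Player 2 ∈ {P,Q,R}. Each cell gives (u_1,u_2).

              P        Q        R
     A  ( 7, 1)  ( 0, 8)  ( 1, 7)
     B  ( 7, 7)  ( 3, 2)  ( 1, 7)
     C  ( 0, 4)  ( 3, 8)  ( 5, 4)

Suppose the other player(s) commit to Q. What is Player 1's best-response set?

u_1(A vs Q) = 0
u_1(B vs Q) = 3
u_1(C vs Q) = 3
max payoff 3 at {B,C}

argmax u_1 = {B,C}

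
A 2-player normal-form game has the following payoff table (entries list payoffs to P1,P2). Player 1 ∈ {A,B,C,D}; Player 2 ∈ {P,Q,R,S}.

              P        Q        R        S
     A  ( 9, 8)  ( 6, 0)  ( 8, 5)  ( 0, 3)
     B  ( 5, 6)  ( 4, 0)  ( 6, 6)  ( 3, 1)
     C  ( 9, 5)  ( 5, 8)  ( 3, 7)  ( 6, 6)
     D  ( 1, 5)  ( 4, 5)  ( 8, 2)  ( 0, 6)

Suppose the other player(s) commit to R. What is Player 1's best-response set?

argmax u_1 = {A,D}

u_1(A vs R) = 8
u_1(B vs R) = 6
u_1(C vs R) = 3
u_1(D vs R) = 8
max payoff 8 at {A,D}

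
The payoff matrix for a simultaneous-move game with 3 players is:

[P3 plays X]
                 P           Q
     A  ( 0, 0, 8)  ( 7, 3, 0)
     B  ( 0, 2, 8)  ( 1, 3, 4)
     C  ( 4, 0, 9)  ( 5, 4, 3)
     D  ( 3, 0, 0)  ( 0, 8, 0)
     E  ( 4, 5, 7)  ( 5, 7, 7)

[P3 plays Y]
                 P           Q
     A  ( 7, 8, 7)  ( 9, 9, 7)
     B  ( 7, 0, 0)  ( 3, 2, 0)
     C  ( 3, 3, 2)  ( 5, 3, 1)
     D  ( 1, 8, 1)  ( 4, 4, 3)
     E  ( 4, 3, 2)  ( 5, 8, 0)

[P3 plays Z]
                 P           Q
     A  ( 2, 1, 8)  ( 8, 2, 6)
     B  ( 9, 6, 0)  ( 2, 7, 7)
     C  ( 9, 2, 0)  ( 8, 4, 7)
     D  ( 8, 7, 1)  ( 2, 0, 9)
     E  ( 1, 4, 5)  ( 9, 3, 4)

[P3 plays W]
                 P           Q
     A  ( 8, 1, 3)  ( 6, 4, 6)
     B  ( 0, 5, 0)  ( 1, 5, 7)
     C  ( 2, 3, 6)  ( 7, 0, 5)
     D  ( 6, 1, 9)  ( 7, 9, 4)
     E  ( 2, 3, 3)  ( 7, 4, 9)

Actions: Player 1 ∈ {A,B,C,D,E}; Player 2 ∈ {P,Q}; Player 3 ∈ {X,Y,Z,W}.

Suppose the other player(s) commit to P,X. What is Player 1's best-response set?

u_1(A vs P,X) = 0
u_1(B vs P,X) = 0
u_1(C vs P,X) = 4
u_1(D vs P,X) = 3
u_1(E vs P,X) = 4
max payoff 4 at {C,E}

argmax u_1 = {C,E}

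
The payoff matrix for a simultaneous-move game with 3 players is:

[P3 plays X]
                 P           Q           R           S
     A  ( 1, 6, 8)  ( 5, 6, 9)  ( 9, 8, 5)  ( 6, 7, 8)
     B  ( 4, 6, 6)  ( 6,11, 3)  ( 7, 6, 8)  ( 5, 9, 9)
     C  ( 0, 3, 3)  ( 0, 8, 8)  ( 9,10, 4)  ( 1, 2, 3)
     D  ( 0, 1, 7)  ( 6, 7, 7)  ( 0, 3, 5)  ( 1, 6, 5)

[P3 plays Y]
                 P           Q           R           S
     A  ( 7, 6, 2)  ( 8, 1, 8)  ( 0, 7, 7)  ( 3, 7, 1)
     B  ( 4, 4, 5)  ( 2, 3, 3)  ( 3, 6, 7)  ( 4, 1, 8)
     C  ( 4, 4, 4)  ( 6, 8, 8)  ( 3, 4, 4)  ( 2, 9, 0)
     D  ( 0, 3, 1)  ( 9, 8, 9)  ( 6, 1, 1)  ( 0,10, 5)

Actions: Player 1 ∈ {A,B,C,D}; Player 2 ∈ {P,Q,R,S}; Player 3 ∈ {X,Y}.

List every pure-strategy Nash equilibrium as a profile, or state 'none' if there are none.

NE set: (B,Q,X), (C,R,X)

(A,P,X): not NE [P1→B gives 4>1; P2→R gives 8>6]
(A,P,Y): not NE [P2→S gives 7>6; P3→X gives 8>2]
(A,Q,X): not NE [P1→D gives 6>5; P2→R gives 8>6]
(A,Q,Y): not NE [P1→D gives 9>8; P2→S gives 7>1; P3→X gives 9>8]
(A,R,X): not NE [P3→Y gives 7>5]
(A,R,Y): not NE [P1→D gives 6>0]
(A,S,X): not NE [P2→R gives 8>7]
(A,S,Y): not NE [P1→B gives 4>3; P3→X gives 8>1]
(B,P,X): not NE [P2→Q gives 11>6]
(B,P,Y): not NE [P1→A gives 7>4; P2→R gives 6>4; P3→X gives 6>5]
(B,Q,X): NE
(B,Q,Y): not NE [P1→D gives 9>2; P2→R gives 6>3]
(B,R,X): not NE [P1→C gives 9>7; P2→Q gives 11>6]
(B,R,Y): not NE [P1→D gives 6>3; P3→X gives 8>7]
(B,S,X): not NE [P1→A gives 6>5; P2→Q gives 11>9]
(B,S,Y): not NE [P2→R gives 6>1; P3→X gives 9>8]
(C,P,X): not NE [P1→B gives 4>0; P2→R gives 10>3; P3→Y gives 4>3]
(C,P,Y): not NE [P1→A gives 7>4; P2→S gives 9>4]
(C,Q,X): not NE [P1→D gives 6>0; P2→R gives 10>8]
(C,Q,Y): not NE [P1→D gives 9>6; P2→S gives 9>8]
(C,R,X): NE
(C,R,Y): not NE [P1→D gives 6>3; P2→S gives 9>4]
(C,S,X): not NE [P1→A gives 6>1; P2→R gives 10>2]
(C,S,Y): not NE [P1→B gives 4>2; P3→X gives 3>0]
(D,P,X): not NE [P1→B gives 4>0; P2→Q gives 7>1]
(D,P,Y): not NE [P1→A gives 7>0; P2→S gives 10>3; P3→X gives 7>1]
(D,Q,X): not NE [P3→Y gives 9>7]
(D,Q,Y): not NE [P2→S gives 10>8]
(D,R,X): not NE [P1→C gives 9>0; P2→Q gives 7>3]
(D,R,Y): not NE [P2→S gives 10>1; P3→X gives 5>1]
(D,S,X): not NE [P1→A gives 6>1; P2→Q gives 7>6]
(D,S,Y): not NE [P1→B gives 4>0]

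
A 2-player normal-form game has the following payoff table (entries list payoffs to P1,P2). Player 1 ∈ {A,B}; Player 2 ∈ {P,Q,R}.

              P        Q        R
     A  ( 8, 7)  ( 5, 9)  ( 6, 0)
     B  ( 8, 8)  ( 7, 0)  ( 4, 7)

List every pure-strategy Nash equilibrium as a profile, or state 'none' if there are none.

(A,P): not NE [P2→Q gives 9>7]
(A,Q): not NE [P1→B gives 7>5]
(A,R): not NE [P2→Q gives 9>0]
(B,P): NE
(B,Q): not NE [P2→P gives 8>0]
(B,R): not NE [P1→A gives 6>4; P2→P gives 8>7]

Nash profiles: (B,P)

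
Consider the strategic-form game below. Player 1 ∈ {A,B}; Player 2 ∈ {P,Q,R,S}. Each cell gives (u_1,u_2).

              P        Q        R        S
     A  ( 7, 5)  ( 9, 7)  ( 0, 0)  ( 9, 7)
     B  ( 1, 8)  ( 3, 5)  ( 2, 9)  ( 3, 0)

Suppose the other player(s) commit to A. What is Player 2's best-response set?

argmax u_2 = {Q,S}

u_2(P vs A) = 5
u_2(Q vs A) = 7
u_2(R vs A) = 0
u_2(S vs A) = 7
max payoff 7 at {Q,S}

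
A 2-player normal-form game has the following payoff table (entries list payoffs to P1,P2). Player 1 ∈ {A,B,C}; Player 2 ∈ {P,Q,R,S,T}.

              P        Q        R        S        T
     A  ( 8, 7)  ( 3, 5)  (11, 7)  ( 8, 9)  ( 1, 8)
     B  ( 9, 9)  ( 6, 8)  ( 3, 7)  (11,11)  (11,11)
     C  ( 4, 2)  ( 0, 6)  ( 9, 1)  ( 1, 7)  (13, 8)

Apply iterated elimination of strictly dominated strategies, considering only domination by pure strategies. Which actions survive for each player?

P2 drop P (S beats it: A:9>7 B:11>9 C:7>2)
P2 drop Q (S beats it: A:9>5 B:11>8 C:7>6)
P2 drop R (S beats it: A:9>7 B:11>7 C:7>1)
P1 drop A (B beats it: S:11>8 T:11>1)
P1→{B,C} P2→{S,T}

IESDS → P1:{B,C} P2:{S,T}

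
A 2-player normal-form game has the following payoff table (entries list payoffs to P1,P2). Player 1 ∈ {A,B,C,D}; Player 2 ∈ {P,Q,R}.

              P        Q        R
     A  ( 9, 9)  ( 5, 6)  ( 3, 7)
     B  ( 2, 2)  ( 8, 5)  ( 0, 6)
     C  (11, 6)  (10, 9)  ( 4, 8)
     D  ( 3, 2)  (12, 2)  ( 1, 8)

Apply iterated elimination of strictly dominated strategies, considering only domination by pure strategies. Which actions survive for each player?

Survivors P1:{C,D} P2:{Q,R}

P1 drop A (C beats it: P:11>9 Q:10>5 R:4>3)
P1 drop B (C beats it: P:11>2 Q:10>8 R:4>0)
P2 drop P (R beats it: C:8>6 D:8>2)
P1→{C,D} P2→{Q,R}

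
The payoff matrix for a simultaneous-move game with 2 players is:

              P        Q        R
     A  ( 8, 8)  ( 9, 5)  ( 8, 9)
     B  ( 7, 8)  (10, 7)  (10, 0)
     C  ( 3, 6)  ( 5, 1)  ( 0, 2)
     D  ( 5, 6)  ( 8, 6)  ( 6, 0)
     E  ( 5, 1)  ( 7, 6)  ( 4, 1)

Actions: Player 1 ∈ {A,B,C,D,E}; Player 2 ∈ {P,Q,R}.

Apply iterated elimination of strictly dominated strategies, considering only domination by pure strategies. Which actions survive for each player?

IESDS → P1:{A,B} P2:{P,R}

P1 drop C (A beats it: P:8>3 Q:9>5 R:8>0)
P1 drop D (A beats it: P:8>5 Q:9>8 R:8>6)
P1 drop E (A beats it: P:8>5 Q:9>7 R:8>4)
P2 drop Q (P beats it: A:8>5 B:8>7)
P1→{A,B} P2→{P,R}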